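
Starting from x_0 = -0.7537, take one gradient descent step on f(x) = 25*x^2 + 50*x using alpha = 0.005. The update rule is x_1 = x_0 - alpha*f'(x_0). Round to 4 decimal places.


We compute the gradient at x_0 and apply the update.
f'(x) = 50*x + 50
f'(-0.7537) = 50*-0.7537 + 50 = 12.315
x_1 = -0.7537 - 0.005*12.315 = -0.8153


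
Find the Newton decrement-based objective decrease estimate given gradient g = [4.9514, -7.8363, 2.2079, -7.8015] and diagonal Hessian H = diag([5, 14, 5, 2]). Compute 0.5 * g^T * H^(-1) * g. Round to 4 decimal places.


Step 1: H is diagonal, so H^(-1) * g = [0.9903, -0.5597, 0.4416, -3.9008].
Step 2: g^T H^(-1) g = sum_i g_i^2 / H_ii
  = (4.9514)^2/5 + (-7.8363)^2/14 + (2.2079)^2/5 + (-7.8015)^2/2
  = 4.9033 + 4.3863 + 0.975 + 30.4317 = 40.6962
Step 3: Objective decrease = 0.5 * g^T H^(-1) g = 20.3481


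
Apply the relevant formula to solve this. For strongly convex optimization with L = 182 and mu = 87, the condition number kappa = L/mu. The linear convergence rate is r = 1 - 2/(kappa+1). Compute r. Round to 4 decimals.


Step 1: Compute the condition number.
kappa = L/mu = 182/87 = 2.092
Step 2: Compute the convergence rate.
r = 1 - 2/(kappa + 1) = 1 - 2*mu/(L + mu) = (L - mu)/(L + mu) = 95/269 = 0.3532


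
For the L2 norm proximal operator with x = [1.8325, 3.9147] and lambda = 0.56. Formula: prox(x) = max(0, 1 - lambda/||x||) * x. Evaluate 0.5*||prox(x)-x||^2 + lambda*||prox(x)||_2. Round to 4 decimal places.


Step 1: Compute ||x||.
||x|| = 4.3224
Step 2: Compute scaling factor.
scale = max(0, 1 - 0.56/4.3224) = 0.8704
Step 3: prox(x) = [1.5951, 3.4075]
||prox(x)|| = 3.7624
Step 4: Proximal objective.
0.5*||prox-x||^2 = 0.1568
lambda*||prox|| = 2.1069
Total = 2.2637


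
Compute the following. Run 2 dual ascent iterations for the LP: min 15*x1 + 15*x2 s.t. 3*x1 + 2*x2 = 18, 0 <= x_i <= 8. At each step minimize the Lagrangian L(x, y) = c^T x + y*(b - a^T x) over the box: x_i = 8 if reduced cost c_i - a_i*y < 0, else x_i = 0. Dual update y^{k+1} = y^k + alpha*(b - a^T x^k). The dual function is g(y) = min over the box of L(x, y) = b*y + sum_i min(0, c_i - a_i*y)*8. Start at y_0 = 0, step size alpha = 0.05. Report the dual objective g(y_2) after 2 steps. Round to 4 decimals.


Dual ascent for LP: min 15*x1 + 15*x2, 3*x1 + 2*x2 = 18, 0 <= x_i <= 8
Step 1: y^k = 0.0, reduced costs: (15.0, 15.0)
  x^k = (0.0, 0.0), subgradient = b - a^T x = 18.0
  y^{k+1} = 0.0 + 0.05*18.0 = 0.9
Step 2: y^k = 0.9, reduced costs: (12.3, 13.2)
  x^k = (0.0, 0.0), subgradient = b - a^T x = 18.0
  y^{k+1} = 0.9 + 0.05*18.0 = 1.8
Dual objective at y_2 = 1.8: reduced costs (9.6, 11.4), box minimizer x = (0.0, 0.0)
g(y_2) = b*y + (c1 - a1*y)*x1 + (c2 - a2*y)*x2 = 18*1.8 + 9.6*0.0 + 11.4*0.0 = 32.4 + 0.0 + 0.0 = 32.4


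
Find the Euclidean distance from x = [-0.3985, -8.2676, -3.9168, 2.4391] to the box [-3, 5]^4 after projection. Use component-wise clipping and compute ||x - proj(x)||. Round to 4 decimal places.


Project each component onto [-3, 5].
clip(-0.3985) = -0.3985, clip(-8.2676) = -3.0, clip(-3.9168) = -3.0, clip(2.4391) = 2.4391
Projection = [-0.3985, -3.0, -3.0, 2.4391]
Squared diffs: [0.0, 27.7476, 0.8405, 0.0]
Distance = sqrt(28.5881) = 5.3468


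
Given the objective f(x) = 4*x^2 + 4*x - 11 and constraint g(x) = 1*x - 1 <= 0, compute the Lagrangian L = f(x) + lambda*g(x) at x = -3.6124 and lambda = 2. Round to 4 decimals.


Step 1: Evaluate f(x).
f(-3.6124) = 4*(-3.6124)^2 + 4*(-3.6124) - 11 = 26.7481
Step 2: Evaluate g(x).
g(-3.6124) = 1*-3.6124 - 1 = -4.6124
Step 3: Compute Lagrangian.
L = 26.7481 + 2*-4.6124 = 17.5233


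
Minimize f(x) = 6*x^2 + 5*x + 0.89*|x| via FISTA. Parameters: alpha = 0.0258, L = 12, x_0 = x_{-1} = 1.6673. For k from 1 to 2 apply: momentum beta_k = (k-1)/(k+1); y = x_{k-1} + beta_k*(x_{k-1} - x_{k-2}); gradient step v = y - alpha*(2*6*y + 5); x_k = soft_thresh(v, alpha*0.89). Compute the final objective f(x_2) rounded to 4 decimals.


FISTA on f(x) = 6*x^2 + 5*x + 0.89*|x|
L = 12, alpha = 0.0258
Iteration 1: beta = 0.0, y = 1.6673 + 0.0*(1.6673 - 1.6673) = 1.6673
  grad(y) = 25.0076, v = y - alpha*grad = 1.0221
  prox(v) = soft_thresh(1.0221, 0.023) = 0.9991
Iteration 2: beta = 0.3333, y = 0.9991 + 0.3333*(0.9991 - 1.6673) = 0.7764
  grad(y) = 14.3171, v = y - alpha*grad = 0.407
  prox(v) = soft_thresh(0.407, 0.023) = 0.3841
f(x_2) = 6*0.3841^2 + 5*0.3841 + 0.89*|0.3841| = 3.1473


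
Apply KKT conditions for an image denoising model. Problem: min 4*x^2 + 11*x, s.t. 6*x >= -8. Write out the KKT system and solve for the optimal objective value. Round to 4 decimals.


Step 1: Try lambda = 0 (constraint inactive).
x_unc = -11/(2*4) = -1.375
Check: 6*-1.375 = -8.25 < -8 -- violated!
Step 2: Constraint must be active: 6*x = -8
x* = -8/6 = -4/3 = -1.3333 (rounded; the exact value -4/3 is used below)
lambda = (2*4*(-4/3) + 11)/6 = 0.0556
Step 3: Compute optimal value.
f(x*) = 4*(-4/3)^2 + 11*(-4/3) = -7.5556


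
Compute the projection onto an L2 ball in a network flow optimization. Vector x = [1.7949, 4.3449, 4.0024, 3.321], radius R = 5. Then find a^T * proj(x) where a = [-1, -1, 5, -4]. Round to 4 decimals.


Step 1: Compute ||x|| (intermediates to 6 decimals).
||x|| = sqrt(1.7949^2 + 4.3449^2 + 4.0024^2 + 3.321^2) = 7.010568
Step 2: Project.
Since ||x|| > R, scale = R/||x|| = 5/7.010568 = 0.713209, proj(x) = scale * x
proj(x) = [1.280139, 3.098822, 2.854548, 2.368567]
Step 3: Dot product.
a^T * proj(x) = -1*1.280139 - 1*3.098822 + 5*2.854548 - 4*2.368567 = 0.4195


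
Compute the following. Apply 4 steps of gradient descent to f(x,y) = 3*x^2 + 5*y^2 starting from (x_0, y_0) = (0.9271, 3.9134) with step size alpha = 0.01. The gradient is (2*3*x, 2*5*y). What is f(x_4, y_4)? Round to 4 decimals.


Gradient descent on f(x,y) = 3*x^2 + 5*y^2.
Starting point: (0.9271, 3.9134), alpha = 0.01
Step 1: grad_x = 2*3*0.9271 = 5.5626, grad_y = 2*5*3.9134 = 39.134
  x_1 = 0.9271 - 0.01*5.5626 = 0.8715
  y_1 = 3.9134 - 0.01*39.134 = 3.5221
Step 2: grad_x = 2*3*0.8715 = 5.2288, grad_y = 2*5*3.5221 = 35.2206
  x_2 = 0.8715 - 0.01*5.2288 = 0.8192
  y_2 = 3.5221 - 0.01*35.2206 = 3.1699
Step 3: grad_x = 2*3*0.8192 = 4.9151, grad_y = 2*5*3.1699 = 31.6985
  x_3 = 0.8192 - 0.01*4.9151 = 0.77
  y_3 = 3.1699 - 0.01*31.6985 = 2.8529
Step 4: grad_x = 2*3*0.77 = 4.6202, grad_y = 2*5*2.8529 = 28.5287
  x_4 = 0.77 - 0.01*4.6202 = 0.7238
  y_4 = 2.8529 - 0.01*28.5287 = 2.5676
f(0.7238, 2.5676) = 3*0.7238^2 + 5*2.5676^2 = 34.5342


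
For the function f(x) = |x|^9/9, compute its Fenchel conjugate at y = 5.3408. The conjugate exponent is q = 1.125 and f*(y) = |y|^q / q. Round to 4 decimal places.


The conjugate exponent q satisfies 1/p + 1/q = 1.
p = 9, so q = 9/(9 - 1) = 1.125
|y|^q = 5.3408^1.125 = 6.585
f*(5.3408) = 6.585 / 1.125 = 5.8534


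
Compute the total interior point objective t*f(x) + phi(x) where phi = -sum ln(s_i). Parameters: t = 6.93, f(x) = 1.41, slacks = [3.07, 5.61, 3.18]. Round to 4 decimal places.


Step 1: Compute log-barrier.
ln values: [1.1217, 1.7246, 1.1569]
phi = -(1.1217 + 1.7246 + 1.1569) = -4.0031
Step 2: Compute augmented objective.
t*f(x) = 6.93*1.41 = 9.7713
Total = 9.7713 - 4.0031 = 5.7682


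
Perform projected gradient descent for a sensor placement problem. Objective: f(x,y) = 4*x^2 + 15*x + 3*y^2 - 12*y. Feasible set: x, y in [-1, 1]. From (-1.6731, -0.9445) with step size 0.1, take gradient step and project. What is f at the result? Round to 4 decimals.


Step 1: Compute gradient at (-1.6731, -0.9445).
grad_x = 2*4*-1.6731 + 15 = 1.6152
grad_y = 2*3*-0.9445 - 12 = -17.667
Step 2: Gradient step.
x_raw = -1.6731 - 0.1*1.6152 = -1.8346
y_raw = -0.9445 - 0.1*-17.667 = 0.8222
Step 3: Project onto [-1, 1].
x_proj = clip(-1.8346) = -1.0
y_proj = clip(0.8222) = 0.8222
Step 4: Evaluate f.
f(-1.0, 0.8222) = -18.8384


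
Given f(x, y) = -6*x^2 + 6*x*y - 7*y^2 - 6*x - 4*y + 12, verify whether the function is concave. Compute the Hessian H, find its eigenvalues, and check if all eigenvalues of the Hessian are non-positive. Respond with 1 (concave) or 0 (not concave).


The Hessian of f(x,y) = -6*x^2 + 6*x*y - 7*y^2 - 6*x - 4*y + 12 is:
H = [[-12, 6], [6, -14]]
Trace = -12 - 14 = -26
Determinant = -12*-14 - (6)^2 = 132
Discriminant = (-26)^2 - 4*132 = 148.0
Eigenvalues: lambda_1 = -19.0828, lambda_2 = -6.9172
The function is concave.

1


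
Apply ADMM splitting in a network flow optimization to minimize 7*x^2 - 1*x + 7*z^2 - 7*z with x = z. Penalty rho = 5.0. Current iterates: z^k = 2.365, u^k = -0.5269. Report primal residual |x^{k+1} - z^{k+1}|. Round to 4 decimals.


ADMM iteration with rho = 5.0, z^k = 2.365, u^k = -0.5269
Step 1: x-update.
Minimize 7*x^2 - 1*x + (5.0/2)*(x - 2.365 - 0.5269)^2
FOC: (2*7 + 5.0)*x = 1 + 5.0*(2.365 + 0.5269)
x^{k+1} = 0.8137
Step 2: z-update.
Minimize 7*z^2 - 7*z + (5.0/2)*(0.8137 - z - 0.5269)^2
FOC: (2*7 + 5.0)*z = 7 + 5.0*(0.8137 - 0.5269)
z^{k+1} = 0.4439
Step 3: u-update.
u^{k+1} = -0.5269 + 0.8137 - 0.4439 = -0.1571
Step 4: Primal residual = |0.8137 - 0.4439| = 0.3698


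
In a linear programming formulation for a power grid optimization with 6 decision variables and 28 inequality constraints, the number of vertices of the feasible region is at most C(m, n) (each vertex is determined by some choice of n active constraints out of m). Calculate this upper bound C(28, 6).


Each vertex corresponds to some choice of n active constraints out of m, so the number of vertices is at most C(m, n) = m! / (n!(m-n)!).
m = 28, n = 6
Numerator: 28 * 27 * 26 * 25 * 24 * 23
Denominator: 6! = 720
C(28, 6) = 376740


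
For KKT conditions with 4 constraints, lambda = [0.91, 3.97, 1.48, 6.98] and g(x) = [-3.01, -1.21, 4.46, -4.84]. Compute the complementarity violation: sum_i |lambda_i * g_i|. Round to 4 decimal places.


KKT complementary slackness check:
lambda_1 * g_1 = 0.91 * -3.01 = -2.7391
lambda_2 * g_2 = 3.97 * -1.21 = -4.8037
lambda_3 * g_3 = 1.48 * 4.46 = 6.6008
lambda_4 * g_4 = 6.98 * -4.84 = -33.7832
Total violation = 2.7391 + 4.8037 + 6.6008 + 33.7832 = 47.9268


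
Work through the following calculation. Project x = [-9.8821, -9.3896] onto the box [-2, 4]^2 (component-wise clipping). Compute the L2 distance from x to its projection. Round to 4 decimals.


Project each component onto [-2, 4].
clip(-9.8821) = -2.0, clip(-9.3896) = -2.0
Projection = [-2.0, -2.0]
Squared diffs: [62.1275, 54.6062]
Distance = sqrt(116.7337) = 10.8043


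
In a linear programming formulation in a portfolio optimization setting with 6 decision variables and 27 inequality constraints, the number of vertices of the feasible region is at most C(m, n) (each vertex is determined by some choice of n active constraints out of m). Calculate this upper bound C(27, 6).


Each vertex corresponds to some choice of n active constraints out of m, so the number of vertices is at most C(m, n) = m! / (n!(m-n)!).
m = 27, n = 6
Numerator: 27 * 26 * 25 * 24 * 23 * 22
Denominator: 6! = 720
C(27, 6) = 296010


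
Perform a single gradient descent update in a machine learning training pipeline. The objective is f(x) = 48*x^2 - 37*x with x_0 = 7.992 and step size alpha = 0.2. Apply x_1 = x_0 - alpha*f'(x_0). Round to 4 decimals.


We compute the gradient at x_0 and apply the update.
f'(x) = 96*x - 37
f'(7.992) = 96*7.992 - 37 = 730.232
x_1 = 7.992 - 0.2*730.232 = -138.0544


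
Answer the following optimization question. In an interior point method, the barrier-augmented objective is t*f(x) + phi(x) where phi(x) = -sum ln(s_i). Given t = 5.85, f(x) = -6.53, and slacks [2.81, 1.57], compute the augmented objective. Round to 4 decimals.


Step 1: Compute log-barrier.
ln values: [1.0332, 0.4511]
phi = -(1.0332 + 0.4511) = -1.4843
Step 2: Compute augmented objective.
t*f(x) = 5.85*-6.53 = -38.2005
Total = -38.2005 - 1.4843 = -39.6848


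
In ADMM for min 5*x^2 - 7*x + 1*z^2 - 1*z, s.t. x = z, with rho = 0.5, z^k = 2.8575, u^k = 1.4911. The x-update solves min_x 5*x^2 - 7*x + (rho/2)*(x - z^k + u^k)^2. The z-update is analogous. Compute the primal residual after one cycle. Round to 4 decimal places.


ADMM iteration with rho = 0.5, z^k = 2.8575, u^k = 1.4911
Step 1: x-update.
Minimize 5*x^2 - 7*x + (0.5/2)*(x - 2.8575 + 1.4911)^2
FOC: (2*5 + 0.5)*x = 7 + 0.5*(2.8575 - 1.4911)
x^{k+1} = 0.7317
Step 2: z-update.
Minimize 1*z^2 - 1*z + (0.5/2)*(0.7317 - z + 1.4911)^2
FOC: (2*1 + 0.5)*z = 1 + 0.5*(0.7317 + 1.4911)
z^{k+1} = 0.8446
Step 3: u-update.
u^{k+1} = 1.4911 + 0.7317 - 0.8446 = 1.3783
Step 4: Primal residual = |0.7317 - 0.8446| = 0.1128


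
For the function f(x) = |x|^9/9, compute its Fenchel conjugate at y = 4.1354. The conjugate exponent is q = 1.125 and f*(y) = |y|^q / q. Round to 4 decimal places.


The conjugate exponent q satisfies 1/p + 1/q = 1.
p = 9, so q = 9/(9 - 1) = 1.125
|y|^q = 4.1354^1.125 = 4.9384
f*(4.1354) = 4.9384 / 1.125 = 4.3896


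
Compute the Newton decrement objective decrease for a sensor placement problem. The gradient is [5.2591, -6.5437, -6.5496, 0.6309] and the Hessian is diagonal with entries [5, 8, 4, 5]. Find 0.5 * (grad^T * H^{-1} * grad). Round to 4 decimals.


Step 1: H is diagonal, so H^(-1) * g = [1.0518, -0.818, -1.6374, 0.1262].
Step 2: g^T H^(-1) g = sum_i g_i^2 / H_ii
  = (5.2591)^2/5 + (-6.5437)^2/8 + (-6.5496)^2/4 + (0.6309)^2/5
  = 5.5316 + 5.3525 + 10.7243 + 0.0796 = 21.688
Step 3: Objective decrease = 0.5 * g^T H^(-1) g = 10.844


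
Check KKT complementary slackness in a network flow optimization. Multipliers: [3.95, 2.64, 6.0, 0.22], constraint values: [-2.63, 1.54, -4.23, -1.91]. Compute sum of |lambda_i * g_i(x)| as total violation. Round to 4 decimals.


KKT complementary slackness check:
lambda_1 * g_1 = 3.95 * -2.63 = -10.3885
lambda_2 * g_2 = 2.64 * 1.54 = 4.0656
lambda_3 * g_3 = 6.0 * -4.23 = -25.38
lambda_4 * g_4 = 0.22 * -1.91 = -0.4202
Total violation = 10.3885 + 4.0656 + 25.38 + 0.4202 = 40.2543


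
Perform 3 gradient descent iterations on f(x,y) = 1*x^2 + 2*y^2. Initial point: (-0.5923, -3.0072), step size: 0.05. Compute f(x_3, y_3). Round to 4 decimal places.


Gradient descent on f(x,y) = 1*x^2 + 2*y^2.
Starting point: (-0.5923, -3.0072), alpha = 0.05
Step 1: grad_x = 2*1*-0.5923 = -1.1846, grad_y = 2*2*-3.0072 = -12.0288
  x_1 = -0.5923 - 0.05*-1.1846 = -0.5331
  y_1 = -3.0072 - 0.05*-12.0288 = -2.4058
Step 2: grad_x = 2*1*-0.5331 = -1.0661, grad_y = 2*2*-2.4058 = -9.623
  x_2 = -0.5331 - 0.05*-1.0661 = -0.4798
  y_2 = -2.4058 - 0.05*-9.623 = -1.9246
Step 3: grad_x = 2*1*-0.4798 = -0.9595, grad_y = 2*2*-1.9246 = -7.6984
  x_3 = -0.4798 - 0.05*-0.9595 = -0.4318
  y_3 = -1.9246 - 0.05*-7.6984 = -1.5397
f(-0.4318, -1.5397) = 1*(-0.4318)^2 + 2*(-1.5397)^2 = 4.9277


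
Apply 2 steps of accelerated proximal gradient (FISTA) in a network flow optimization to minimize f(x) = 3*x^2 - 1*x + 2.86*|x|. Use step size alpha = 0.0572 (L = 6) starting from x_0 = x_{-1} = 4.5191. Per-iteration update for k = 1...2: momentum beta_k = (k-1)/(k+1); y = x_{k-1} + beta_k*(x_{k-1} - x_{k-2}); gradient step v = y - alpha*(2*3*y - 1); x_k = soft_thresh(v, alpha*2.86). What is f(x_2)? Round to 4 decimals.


FISTA on f(x) = 3*x^2 - 1*x + 2.86*|x|
L = 6, alpha = 0.0572
Iteration 1: beta = 0.0, y = 4.5191 + 0.0*(4.5191 - 4.5191) = 4.5191
  grad(y) = 26.1146, v = y - alpha*grad = 3.0253
  prox(v) = soft_thresh(3.0253, 0.1636) = 2.8618
Iteration 2: beta = 0.3333, y = 2.8618 + 0.3333*(2.8618 - 4.5191) = 2.3093
  grad(y) = 12.8558, v = y - alpha*grad = 1.574
  prox(v) = soft_thresh(1.574, 0.1636) = 1.4104
f(x_2) = 3*1.4104^2 - 1*1.4104 + 2.86*|1.4104| = 8.5906


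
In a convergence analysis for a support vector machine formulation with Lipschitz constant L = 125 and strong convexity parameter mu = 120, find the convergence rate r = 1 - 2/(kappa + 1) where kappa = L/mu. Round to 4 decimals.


Step 1: Compute the condition number.
kappa = L/mu = 125/120 = 1.0417
Step 2: Compute the convergence rate.
r = 1 - 2/(kappa + 1) = 1 - 2*mu/(L + mu) = (L - mu)/(L + mu) = 5/245 = 0.0204


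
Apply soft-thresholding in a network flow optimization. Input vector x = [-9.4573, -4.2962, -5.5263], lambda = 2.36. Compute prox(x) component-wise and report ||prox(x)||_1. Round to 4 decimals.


Soft-thresholding with lambda = 2.36:
prox(-9.4573) = sign(-9.4573)*max(|-9.4573| - 2.36, 0) = -7.0973
prox(-4.2962) = sign(-4.2962)*max(|-4.2962| - 2.36, 0) = -1.9362
prox(-5.5263) = sign(-5.5263)*max(|-5.5263| - 2.36, 0) = -3.1663
prox(x) = [-7.0973, -1.9362, -3.1663]
||prox(x)||_1 = 7.0973 + 1.9362 + 3.1663 = 12.1998


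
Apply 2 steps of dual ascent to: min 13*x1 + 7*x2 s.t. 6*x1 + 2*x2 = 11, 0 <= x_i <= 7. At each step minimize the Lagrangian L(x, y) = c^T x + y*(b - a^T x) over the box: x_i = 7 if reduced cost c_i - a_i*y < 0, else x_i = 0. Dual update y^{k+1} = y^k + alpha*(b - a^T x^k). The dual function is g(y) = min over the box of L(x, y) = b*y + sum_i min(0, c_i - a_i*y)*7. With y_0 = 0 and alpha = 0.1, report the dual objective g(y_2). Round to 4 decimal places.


Dual ascent for LP: min 13*x1 + 7*x2, 6*x1 + 2*x2 = 11, 0 <= x_i <= 7
Step 1: y^k = 0.0, reduced costs: (13.0, 7.0)
  x^k = (0.0, 0.0), subgradient = b - a^T x = 11.0
  y^{k+1} = 0.0 + 0.1*11.0 = 1.1
Step 2: y^k = 1.1, reduced costs: (6.4, 4.8)
  x^k = (0.0, 0.0), subgradient = b - a^T x = 11.0
  y^{k+1} = 1.1 + 0.1*11.0 = 2.2
Dual objective at y_2 = 2.2: reduced costs (-0.2, 2.6), box minimizer x = (7.0, 0.0)
g(y_2) = b*y + (c1 - a1*y)*x1 + (c2 - a2*y)*x2 = 11*2.2 + (-0.2)*7.0 + 2.6*0.0 = 24.2 - 1.4 + 0.0 = 22.8


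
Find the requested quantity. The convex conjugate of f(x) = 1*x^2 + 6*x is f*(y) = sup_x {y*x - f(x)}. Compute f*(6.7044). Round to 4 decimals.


f*(y) = sup_x {y*x - a*x^2 - b*x} = sup_x {(y-b)*x - a*x^2}
FOC: (y - b) - 2a*x = 0 => x* = (y - b)/(2a)
x* = (6.7044 - 6)/(2*1) = 0.3522
f*(6.7044) = (y-b)^2/(4a) = (6.7044 - 6)^2/(4*1)
= 0.4962/4 = 0.124


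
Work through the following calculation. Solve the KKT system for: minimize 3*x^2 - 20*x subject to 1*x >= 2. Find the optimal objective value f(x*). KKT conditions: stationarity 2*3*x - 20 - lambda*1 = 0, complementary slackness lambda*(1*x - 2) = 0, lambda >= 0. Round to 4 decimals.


Step 1: Try lambda = 0 (constraint inactive).
Stationarity: 2*3*x - 20 = 0
x* = 20/(2*3) = 10/3 = 3.3333 (rounded; the exact value 10/3 is used below)
Check constraint: 1*3.3333 = 3.3333 >= 2 -- satisfied.
Step 2: Compute optimal value.
f(x*) = 3*(10/3)^2 - 20*(10/3) = -33.3333


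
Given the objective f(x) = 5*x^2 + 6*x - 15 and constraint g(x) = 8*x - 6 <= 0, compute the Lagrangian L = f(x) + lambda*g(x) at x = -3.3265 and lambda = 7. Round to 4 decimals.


Step 1: Evaluate f(x).
f(-3.3265) = 5*(-3.3265)^2 + 6*(-3.3265) - 15 = 20.369
Step 2: Evaluate g(x).
g(-3.3265) = 8*-3.3265 - 6 = -32.612
Step 3: Compute Lagrangian.
L = 20.369 + 7*-32.612 = -207.915


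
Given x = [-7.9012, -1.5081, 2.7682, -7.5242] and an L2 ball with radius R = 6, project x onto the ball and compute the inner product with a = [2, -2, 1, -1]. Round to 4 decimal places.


Step 1: Compute ||x|| (intermediates to 6 decimals).
||x|| = sqrt((-7.9012)^2 + (-1.5081)^2 + 2.7682^2 + (-7.5242)^2) = 11.356929
Step 2: Project.
Since ||x|| > R, scale = R/||x|| = 6/11.356929 = 0.528312, proj(x) = scale * x
proj(x) = [-4.174299, -0.796747, 1.462473, -3.975125]
Step 3: Dot product.
a^T * proj(x) = 2*(-4.174299) - 2*(-0.796747) + 1*1.462473 - 1*(-3.975125) = -1.3175


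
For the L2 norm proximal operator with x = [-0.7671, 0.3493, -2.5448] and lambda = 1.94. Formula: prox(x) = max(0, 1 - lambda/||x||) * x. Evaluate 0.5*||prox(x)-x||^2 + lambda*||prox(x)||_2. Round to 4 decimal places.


Step 1: Compute ||x||.
||x|| = 2.6808
Step 2: Compute scaling factor.
scale = max(0, 1 - 1.94/2.6808) = 0.2763
Step 3: prox(x) = [-0.212, 0.0965, -0.7032]
||prox(x)|| = 0.7408
Step 4: Proximal objective.
0.5*||prox-x||^2 = 1.8818
lambda*||prox|| = 1.4372
Total = 3.3189


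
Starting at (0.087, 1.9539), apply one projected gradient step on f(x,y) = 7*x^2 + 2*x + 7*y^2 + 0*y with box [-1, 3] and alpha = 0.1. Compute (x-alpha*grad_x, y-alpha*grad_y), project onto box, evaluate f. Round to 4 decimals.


Step 1: Compute gradient at (0.087, 1.9539).
grad_x = 2*7*0.087 + 2 = 3.218
grad_y = 2*7*1.9539 + 0 = 27.3546
Step 2: Gradient step.
x_raw = 0.087 - 0.1*3.218 = -0.2348
y_raw = 1.9539 - 0.1*27.3546 = -0.7816
Step 3: Project onto [-1, 3].
x_proj = clip(-0.2348) = -0.2348
y_proj = clip(-0.7816) = -0.7816
Step 4: Evaluate f.
f(-0.2348, -0.7816) = 4.1922


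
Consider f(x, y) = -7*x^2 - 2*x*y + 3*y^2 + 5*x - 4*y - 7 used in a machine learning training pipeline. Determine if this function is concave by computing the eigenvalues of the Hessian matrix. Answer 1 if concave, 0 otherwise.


The Hessian of f(x,y) = -7*x^2 - 2*x*y + 3*y^2 + 5*x - 4*y - 7 is:
H = [[-14, -2], [-2, 6]]
Trace = -14 + 6 = -8
Determinant = -14*6 - (-2)^2 = -88
Discriminant = (-8)^2 - 4*-88 = 416.0
Eigenvalues: lambda_1 = -14.198, lambda_2 = 6.198
The function is not concave.

0


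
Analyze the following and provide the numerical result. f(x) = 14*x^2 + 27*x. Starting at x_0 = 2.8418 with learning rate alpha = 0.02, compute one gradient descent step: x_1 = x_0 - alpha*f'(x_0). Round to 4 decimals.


We compute the gradient at x_0 and apply the update.
f'(x) = 28*x + 27
f'(2.8418) = 28*2.8418 + 27 = 106.5704
x_1 = 2.8418 - 0.02*106.5704 = 0.7104


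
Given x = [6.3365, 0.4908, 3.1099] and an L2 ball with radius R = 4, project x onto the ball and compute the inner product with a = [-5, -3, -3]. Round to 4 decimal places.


Step 1: Compute ||x|| (intermediates to 6 decimals).
||x|| = sqrt(6.3365^2 + 0.4908^2 + 3.1099^2) = 7.075563
Step 2: Project.
Since ||x|| > R, scale = R/||x|| = 4/7.075563 = 0.565326, proj(x) = scale * x
proj(x) = [3.582188, 0.277462, 1.758107]
Step 3: Dot product.
a^T * proj(x) = -5*3.582188 - 3*0.277462 - 3*1.758107 = -24.0176


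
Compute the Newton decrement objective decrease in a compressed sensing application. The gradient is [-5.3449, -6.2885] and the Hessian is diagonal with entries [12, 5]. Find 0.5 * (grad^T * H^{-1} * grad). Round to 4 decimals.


Step 1: H is diagonal, so H^(-1) * g = [-0.4454, -1.2577].
Step 2: g^T H^(-1) g = sum_i g_i^2 / H_ii
  = (-5.3449)^2/12 + (-6.2885)^2/5
  = 2.3807 + 7.909 = 10.2897
Step 3: Objective decrease = 0.5 * g^T H^(-1) g = 5.1449


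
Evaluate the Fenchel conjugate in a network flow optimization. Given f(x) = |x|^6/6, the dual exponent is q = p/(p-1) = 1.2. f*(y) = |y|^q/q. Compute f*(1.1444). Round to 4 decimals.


The conjugate exponent q satisfies 1/p + 1/q = 1.
p = 6, so q = 6/(6 - 1) = 1.2
|y|^q = 1.1444^1.2 = 1.1757
f*(1.1444) = 1.1757 / 1.2 = 0.9797


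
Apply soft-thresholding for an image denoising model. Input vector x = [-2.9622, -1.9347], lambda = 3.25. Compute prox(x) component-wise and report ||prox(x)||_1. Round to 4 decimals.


Soft-thresholding with lambda = 3.25:
prox(-2.9622) = sign(-2.9622)*max(|-2.9622| - 3.25, 0) = 0.0
prox(-1.9347) = sign(-1.9347)*max(|-1.9347| - 3.25, 0) = 0.0
prox(x) = [0.0, 0.0]
||prox(x)||_1 = 0.0 + 0.0 = 0.0


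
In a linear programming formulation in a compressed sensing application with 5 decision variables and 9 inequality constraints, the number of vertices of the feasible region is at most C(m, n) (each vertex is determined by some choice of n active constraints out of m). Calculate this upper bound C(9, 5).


Each vertex corresponds to some choice of n active constraints out of m, so the number of vertices is at most C(m, n) = m! / (n!(m-n)!).
m = 9, n = 5
Numerator: 9 * 8 * 7 * 6 * 5
Denominator: 5! = 120
C(9, 5) = 126


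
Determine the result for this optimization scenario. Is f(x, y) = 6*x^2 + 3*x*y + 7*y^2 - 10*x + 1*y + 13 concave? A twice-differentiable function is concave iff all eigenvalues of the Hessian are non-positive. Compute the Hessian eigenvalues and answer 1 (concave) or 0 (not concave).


The Hessian of f(x,y) = 6*x^2 + 3*x*y + 7*y^2 - 10*x + 1*y + 13 is:
H = [[12, 3], [3, 14]]
Trace = 12 + 14 = 26
Determinant = 12*14 - (3)^2 = 159
Discriminant = (26)^2 - 4*159 = 40.0
Eigenvalues: lambda_1 = 9.8377, lambda_2 = 16.1623
The function is not concave.

0


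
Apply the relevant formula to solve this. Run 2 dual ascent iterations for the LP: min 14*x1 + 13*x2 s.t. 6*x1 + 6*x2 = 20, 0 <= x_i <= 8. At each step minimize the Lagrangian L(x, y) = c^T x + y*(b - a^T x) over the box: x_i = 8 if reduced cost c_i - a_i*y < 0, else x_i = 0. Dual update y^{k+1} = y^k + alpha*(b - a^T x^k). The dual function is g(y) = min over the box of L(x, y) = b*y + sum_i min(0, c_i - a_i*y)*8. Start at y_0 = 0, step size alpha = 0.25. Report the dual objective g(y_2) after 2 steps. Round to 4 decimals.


Dual ascent for LP: min 14*x1 + 13*x2, 6*x1 + 6*x2 = 20, 0 <= x_i <= 8
Step 1: y^k = 0.0, reduced costs: (14.0, 13.0)
  x^k = (0.0, 0.0), subgradient = b - a^T x = 20.0
  y^{k+1} = 0.0 + 0.25*20.0 = 5.0
Step 2: y^k = 5.0, reduced costs: (-16.0, -17.0)
  x^k = (8.0, 8.0), subgradient = b - a^T x = -76.0
  y^{k+1} = 5.0 + 0.25*-76.0 = -14.0
Dual objective at y_2 = -14.0: reduced costs (98.0, 97.0), box minimizer x = (0.0, 0.0)
g(y_2) = b*y + (c1 - a1*y)*x1 + (c2 - a2*y)*x2 = 20*(-14.0) + 98.0*0.0 + 97.0*0.0 = -280.0 + 0.0 + 0.0 = -280.0


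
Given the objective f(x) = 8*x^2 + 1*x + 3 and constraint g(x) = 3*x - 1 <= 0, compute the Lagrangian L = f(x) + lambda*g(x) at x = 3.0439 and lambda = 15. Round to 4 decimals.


Step 1: Evaluate f(x).
f(3.0439) = 8*3.0439^2 + 1*3.0439 + 3 = 80.1665
Step 2: Evaluate g(x).
g(3.0439) = 3*3.0439 - 1 = 8.1317
Step 3: Compute Lagrangian.
L = 80.1665 + 15*8.1317 = 202.142


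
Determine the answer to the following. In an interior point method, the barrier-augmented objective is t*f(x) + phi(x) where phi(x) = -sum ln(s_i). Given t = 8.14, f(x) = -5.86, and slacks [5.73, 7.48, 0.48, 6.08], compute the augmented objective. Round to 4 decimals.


Step 1: Compute log-barrier.
ln values: [1.7457, 2.0122, -0.734, 1.805]
phi = -(1.7457 + 2.0122 - 0.734 + 1.805) = -4.829
Step 2: Compute augmented objective.
t*f(x) = 8.14*-5.86 = -47.7004
Total = -47.7004 - 4.829 = -52.5294


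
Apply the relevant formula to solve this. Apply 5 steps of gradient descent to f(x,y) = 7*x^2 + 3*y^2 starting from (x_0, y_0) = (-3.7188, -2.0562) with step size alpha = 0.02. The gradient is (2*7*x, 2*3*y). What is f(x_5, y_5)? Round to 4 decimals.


Gradient descent on f(x,y) = 7*x^2 + 3*y^2.
Starting point: (-3.7188, -2.0562), alpha = 0.02
Step 1: grad_x = 2*7*-3.7188 = -52.0632, grad_y = 2*3*-2.0562 = -12.3372
  x_1 = -3.7188 - 0.02*-52.0632 = -2.6775
  y_1 = -2.0562 - 0.02*-12.3372 = -1.8095
Step 2: grad_x = 2*7*-2.6775 = -37.4855, grad_y = 2*3*-1.8095 = -10.8567
  x_2 = -2.6775 - 0.02*-37.4855 = -1.9278
  y_2 = -1.8095 - 0.02*-10.8567 = -1.5923
Step 3: grad_x = 2*7*-1.9278 = -26.9896, grad_y = 2*3*-1.5923 = -9.5539
  x_3 = -1.9278 - 0.02*-26.9896 = -1.388
  y_3 = -1.5923 - 0.02*-9.5539 = -1.4012
Step 4: grad_x = 2*7*-1.388 = -19.4325, grad_y = 2*3*-1.4012 = -8.4075
  x_4 = -1.388 - 0.02*-19.4325 = -0.9994
  y_4 = -1.4012 - 0.02*-8.4075 = -1.2331
Step 5: grad_x = 2*7*-0.9994 = -13.9914, grad_y = 2*3*-1.2331 = -7.3986
  x_5 = -0.9994 - 0.02*-13.9914 = -0.7196
  y_5 = -1.2331 - 0.02*-7.3986 = -1.0851
f(-0.7196, -1.0851) = 7*(-0.7196)^2 + 3*(-1.0851)^2 = 7.1568


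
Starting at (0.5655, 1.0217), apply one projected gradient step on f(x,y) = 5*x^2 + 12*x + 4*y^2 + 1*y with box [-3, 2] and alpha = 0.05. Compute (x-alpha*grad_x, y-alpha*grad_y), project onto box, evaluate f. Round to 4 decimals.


Step 1: Compute gradient at (0.5655, 1.0217).
grad_x = 2*5*0.5655 + 12 = 17.655
grad_y = 2*4*1.0217 + 1 = 9.1736
Step 2: Gradient step.
x_raw = 0.5655 - 0.05*17.655 = -0.3173
y_raw = 1.0217 - 0.05*9.1736 = 0.563
Step 3: Project onto [-3, 2].
x_proj = clip(-0.3173) = -0.3173
y_proj = clip(0.563) = 0.563
Step 4: Evaluate f.
f(-0.3173, 0.563) = -1.4728


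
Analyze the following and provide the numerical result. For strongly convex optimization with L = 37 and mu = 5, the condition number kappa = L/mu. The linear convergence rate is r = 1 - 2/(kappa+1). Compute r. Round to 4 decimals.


Step 1: Compute the condition number.
kappa = L/mu = 37/5 = 7.4
Step 2: Compute the convergence rate.
r = 1 - 2/(kappa + 1) = 1 - 2*mu/(L + mu) = (L - mu)/(L + mu) = 32/42 = 0.7619


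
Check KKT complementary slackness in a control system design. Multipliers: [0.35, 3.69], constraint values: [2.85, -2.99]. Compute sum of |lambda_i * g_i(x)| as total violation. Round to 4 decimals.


KKT complementary slackness check:
lambda_1 * g_1 = 0.35 * 2.85 = 0.9975
lambda_2 * g_2 = 3.69 * -2.99 = -11.0331
Total violation = 0.9975 + 11.0331 = 12.0306


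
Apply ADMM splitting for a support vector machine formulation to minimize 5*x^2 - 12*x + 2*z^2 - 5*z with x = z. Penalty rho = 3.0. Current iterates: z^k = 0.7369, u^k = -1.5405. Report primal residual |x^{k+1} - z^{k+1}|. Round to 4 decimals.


ADMM iteration with rho = 3.0, z^k = 0.7369, u^k = -1.5405
Step 1: x-update.
Minimize 5*x^2 - 12*x + (3.0/2)*(x - 0.7369 - 1.5405)^2
FOC: (2*5 + 3.0)*x = 12 + 3.0*(0.7369 + 1.5405)
x^{k+1} = 1.4486
Step 2: z-update.
Minimize 2*z^2 - 5*z + (3.0/2)*(1.4486 - z - 1.5405)^2
FOC: (2*2 + 3.0)*z = 5 + 3.0*(1.4486 - 1.5405)
z^{k+1} = 0.6749
Step 3: u-update.
u^{k+1} = -1.5405 + 1.4486 - 0.6749 = -0.7668
Step 4: Primal residual = |1.4486 - 0.6749| = 0.7737


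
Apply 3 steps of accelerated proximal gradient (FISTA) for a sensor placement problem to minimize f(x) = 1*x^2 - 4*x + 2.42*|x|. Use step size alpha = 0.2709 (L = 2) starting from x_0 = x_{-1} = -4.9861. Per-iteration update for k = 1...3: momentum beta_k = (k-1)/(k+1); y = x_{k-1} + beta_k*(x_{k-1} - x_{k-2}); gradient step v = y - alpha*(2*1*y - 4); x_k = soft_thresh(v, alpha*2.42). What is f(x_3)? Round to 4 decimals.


FISTA on f(x) = 1*x^2 - 4*x + 2.42*|x|
L = 2, alpha = 0.2709
Iteration 1: beta = 0.0, y = -4.9861 + 0.0*(-4.9861 + 4.9861) = -4.9861
  grad(y) = -13.9722, v = y - alpha*grad = -1.201
  prox(v) = soft_thresh(-1.201, 0.6556) = -0.5455
Iteration 2: beta = 0.3333, y = -0.5455 + 0.3333*(-0.5455 + 4.9861) = 0.9348
  grad(y) = -2.1305, v = y - alpha*grad = 1.5119
  prox(v) = soft_thresh(1.5119, 0.6556) = 0.8563
Iteration 3: beta = 0.5, y = 0.8563 + 0.5*(0.8563 + 0.5455) = 1.5572
  grad(y) = -0.8856, v = y - alpha*grad = 1.7971
  prox(v) = soft_thresh(1.7971, 0.6556) = 1.1415
f(x_3) = 1*1.1415^2 - 4*1.1415 + 2.42*|1.1415| = -0.5005


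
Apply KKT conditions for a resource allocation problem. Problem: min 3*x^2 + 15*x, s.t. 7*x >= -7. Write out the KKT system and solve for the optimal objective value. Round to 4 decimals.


Step 1: Try lambda = 0 (constraint inactive).
x_unc = -15/(2*3) = -2.5
Check: 7*-2.5 = -17.5 < -7 -- violated!
Step 2: Constraint must be active: 7*x = -7
x* = -7/7 = -1.0
lambda = (2*3*(-1.0) + 15)/7 = 1.2857
Step 3: Compute optimal value.
f(x*) = 3*(-1.0)^2 + 15*(-1.0) = -12.0


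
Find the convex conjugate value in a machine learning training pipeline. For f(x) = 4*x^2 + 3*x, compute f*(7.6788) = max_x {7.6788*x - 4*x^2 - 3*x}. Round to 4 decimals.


f*(y) = sup_x {y*x - a*x^2 - b*x} = sup_x {(y-b)*x - a*x^2}
FOC: (y - b) - 2a*x = 0 => x* = (y - b)/(2a)
x* = (7.6788 - 3)/(2*4) = 0.5849
f*(7.6788) = (y-b)^2/(4a) = (7.6788 - 3)^2/(4*4)
= 21.8912/16 = 1.3682


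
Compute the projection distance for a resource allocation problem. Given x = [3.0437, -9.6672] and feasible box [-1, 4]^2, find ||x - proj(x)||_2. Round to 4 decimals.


Project each component onto [-1, 4].
clip(3.0437) = 3.0437, clip(-9.6672) = -1.0
Projection = [3.0437, -1.0]
Squared diffs: [0.0, 75.1204]
Distance = sqrt(75.1204) = 8.6672


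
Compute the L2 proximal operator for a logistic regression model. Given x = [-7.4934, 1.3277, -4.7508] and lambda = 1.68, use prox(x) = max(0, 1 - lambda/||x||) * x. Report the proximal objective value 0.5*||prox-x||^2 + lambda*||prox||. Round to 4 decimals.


Step 1: Compute ||x||.
||x|| = 8.9713
Step 2: Compute scaling factor.
scale = max(0, 1 - 1.68/8.9713) = 0.8127
Step 3: prox(x) = [-6.0902, 1.0791, -3.8611]
||prox(x)|| = 7.2913
Step 4: Proximal objective.
0.5*||prox-x||^2 = 1.4112
lambda*||prox|| = 12.2494
Total = 13.6606


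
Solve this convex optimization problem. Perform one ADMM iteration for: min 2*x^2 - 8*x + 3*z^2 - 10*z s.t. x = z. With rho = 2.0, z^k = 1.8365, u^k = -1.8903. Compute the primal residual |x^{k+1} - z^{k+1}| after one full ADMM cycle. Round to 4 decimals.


ADMM iteration with rho = 2.0, z^k = 1.8365, u^k = -1.8903
Step 1: x-update.
Minimize 2*x^2 - 8*x + (2.0/2)*(x - 1.8365 - 1.8903)^2
FOC: (2*2 + 2.0)*x = 8 + 2.0*(1.8365 + 1.8903)
x^{k+1} = 2.5756
Step 2: z-update.
Minimize 3*z^2 - 10*z + (2.0/2)*(2.5756 - z - 1.8903)^2
FOC: (2*3 + 2.0)*z = 10 + 2.0*(2.5756 - 1.8903)
z^{k+1} = 1.4213
Step 3: u-update.
u^{k+1} = -1.8903 + 2.5756 - 1.4213 = -0.736
Step 4: Primal residual = |2.5756 - 1.4213| = 1.1543


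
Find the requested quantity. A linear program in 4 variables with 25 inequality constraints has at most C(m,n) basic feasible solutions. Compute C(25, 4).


Each vertex corresponds to some choice of n active constraints out of m, so the number of vertices is at most C(m, n) = m! / (n!(m-n)!).
m = 25, n = 4
Numerator: 25 * 24 * 23 * 22
Denominator: 4! = 24
C(25, 4) = 12650


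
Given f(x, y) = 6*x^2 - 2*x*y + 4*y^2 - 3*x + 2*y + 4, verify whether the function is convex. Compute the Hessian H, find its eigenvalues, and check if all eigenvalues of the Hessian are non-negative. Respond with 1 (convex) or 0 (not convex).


The Hessian of f(x,y) = 6*x^2 - 2*x*y + 4*y^2 - 3*x + 2*y + 4 is:
H = [[12, -2], [-2, 8]]
Trace = 12 + 8 = 20
Determinant = 12*8 - (-2)^2 = 92
Discriminant = (20)^2 - 4*92 = 32.0
Eigenvalues: lambda_1 = 7.1716, lambda_2 = 12.8284
The function is convex.

1


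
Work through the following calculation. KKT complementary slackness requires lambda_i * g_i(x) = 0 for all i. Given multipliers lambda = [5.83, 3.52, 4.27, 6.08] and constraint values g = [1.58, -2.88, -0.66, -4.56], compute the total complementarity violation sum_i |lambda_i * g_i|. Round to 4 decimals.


KKT complementary slackness check:
lambda_1 * g_1 = 5.83 * 1.58 = 9.2114
lambda_2 * g_2 = 3.52 * -2.88 = -10.1376
lambda_3 * g_3 = 4.27 * -0.66 = -2.8182
lambda_4 * g_4 = 6.08 * -4.56 = -27.7248
Total violation = 9.2114 + 10.1376 + 2.8182 + 27.7248 = 49.892


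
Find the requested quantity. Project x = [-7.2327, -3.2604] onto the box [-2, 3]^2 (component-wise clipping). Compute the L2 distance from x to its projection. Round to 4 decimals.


Project each component onto [-2, 3].
clip(-7.2327) = -2.0, clip(-3.2604) = -2.0
Projection = [-2.0, -2.0]
Squared diffs: [27.3811, 1.5886]
Distance = sqrt(28.9697) = 5.3824


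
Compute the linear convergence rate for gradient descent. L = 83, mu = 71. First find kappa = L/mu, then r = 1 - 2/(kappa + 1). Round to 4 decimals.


Step 1: Compute the condition number.
kappa = L/mu = 83/71 = 1.169
Step 2: Compute the convergence rate.
r = 1 - 2/(kappa + 1) = 1 - 2*mu/(L + mu) = (L - mu)/(L + mu) = 12/154 = 0.0779


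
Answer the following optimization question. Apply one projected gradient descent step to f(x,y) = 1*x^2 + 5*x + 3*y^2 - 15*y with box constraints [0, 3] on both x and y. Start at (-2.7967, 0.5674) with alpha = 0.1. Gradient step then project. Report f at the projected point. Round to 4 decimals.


Step 1: Compute gradient at (-2.7967, 0.5674).
grad_x = 2*1*-2.7967 + 5 = -0.5934
grad_y = 2*3*0.5674 - 15 = -11.5956
Step 2: Gradient step.
x_raw = -2.7967 - 0.1*-0.5934 = -2.7374
y_raw = 0.5674 - 0.1*-11.5956 = 1.727
Step 3: Project onto [0, 3].
x_proj = clip(-2.7374) = 0.0
y_proj = clip(1.727) = 1.727
Step 4: Evaluate f.
f(0.0, 1.727) = -16.9572


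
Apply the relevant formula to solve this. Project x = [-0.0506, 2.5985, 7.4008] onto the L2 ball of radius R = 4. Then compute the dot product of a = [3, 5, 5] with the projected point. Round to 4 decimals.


Step 1: Compute ||x|| (intermediates to 6 decimals).
||x|| = sqrt((-0.0506)^2 + 2.5985^2 + 7.4008^2) = 7.84389
Step 2: Project.
Since ||x|| > R, scale = R/||x|| = 4/7.84389 = 0.509951, proj(x) = scale * x
proj(x) = [-0.025804, 1.325108, 3.774045]
Step 3: Dot product.
a^T * proj(x) = 3*(-0.025804) + 5*1.325108 + 5*3.774045 = 25.4184


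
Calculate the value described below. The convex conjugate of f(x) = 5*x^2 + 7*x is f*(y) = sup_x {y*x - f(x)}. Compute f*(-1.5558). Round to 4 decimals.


f*(y) = sup_x {y*x - a*x^2 - b*x} = sup_x {(y-b)*x - a*x^2}
FOC: (y - b) - 2a*x = 0 => x* = (y - b)/(2a)
x* = (-1.5558 - 7)/(2*5) = -0.8556
f*(-1.5558) = (y-b)^2/(4a) = (-1.5558 - 7)^2/(4*5)
= 73.2017/20 = 3.6601


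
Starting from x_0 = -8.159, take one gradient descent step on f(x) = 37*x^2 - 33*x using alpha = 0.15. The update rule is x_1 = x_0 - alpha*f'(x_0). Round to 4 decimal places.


We compute the gradient at x_0 and apply the update.
f'(x) = 74*x - 33
f'(-8.159) = 74*-8.159 - 33 = -636.766
x_1 = -8.159 - 0.15*-636.766 = 87.3559


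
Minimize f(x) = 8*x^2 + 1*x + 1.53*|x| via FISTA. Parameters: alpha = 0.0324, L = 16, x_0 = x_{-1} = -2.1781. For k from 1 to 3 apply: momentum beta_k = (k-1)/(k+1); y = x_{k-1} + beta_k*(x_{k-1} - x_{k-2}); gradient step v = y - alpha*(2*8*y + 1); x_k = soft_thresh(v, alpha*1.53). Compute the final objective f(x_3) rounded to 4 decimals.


FISTA on f(x) = 8*x^2 + 1*x + 1.53*|x|
L = 16, alpha = 0.0324
Iteration 1: beta = 0.0, y = -2.1781 + 0.0*(-2.1781 + 2.1781) = -2.1781
  grad(y) = -33.8496, v = y - alpha*grad = -1.0814
  prox(v) = soft_thresh(-1.0814, 0.0496) = -1.0318
Iteration 2: beta = 0.3333, y = -1.0318 + 0.3333*(-1.0318 + 2.1781) = -0.6497
  grad(y) = -9.3952, v = y - alpha*grad = -0.3453
  prox(v) = soft_thresh(-0.3453, 0.0496) = -0.2957
Iteration 3: beta = 0.5, y = -0.2957 + 0.5*(-0.2957 + 1.0318) = 0.0723
  grad(y) = 2.157, v = y - alpha*grad = 0.0024
  prox(v) = soft_thresh(0.0024, 0.0496) = 0.0
f(x_3) = 8*0.0^2 + 1*0.0 + 1.53*|0.0| = 0.0


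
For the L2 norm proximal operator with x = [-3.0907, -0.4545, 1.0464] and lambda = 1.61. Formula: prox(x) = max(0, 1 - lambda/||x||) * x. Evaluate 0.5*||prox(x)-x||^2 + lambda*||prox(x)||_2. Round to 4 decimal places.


Step 1: Compute ||x||.
||x|| = 3.2945
Step 2: Compute scaling factor.
scale = max(0, 1 - 1.61/3.2945) = 0.5113
Step 3: prox(x) = [-1.5803, -0.2324, 0.535]
||prox(x)|| = 1.6845
Step 4: Proximal objective.
0.5*||prox-x||^2 = 1.2961
lambda*||prox|| = 2.712
Total = 4.0081


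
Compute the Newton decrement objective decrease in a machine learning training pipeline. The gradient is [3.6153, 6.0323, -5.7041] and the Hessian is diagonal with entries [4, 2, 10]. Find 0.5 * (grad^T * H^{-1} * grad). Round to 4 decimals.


Step 1: H is diagonal, so H^(-1) * g = [0.9038, 3.0162, -0.5704].
Step 2: g^T H^(-1) g = sum_i g_i^2 / H_ii
  = (3.6153)^2/4 + (6.0323)^2/2 + (-5.7041)^2/10
  = 3.2676 + 18.1943 + 3.2537 = 24.7156
Step 3: Objective decrease = 0.5 * g^T H^(-1) g = 12.3578


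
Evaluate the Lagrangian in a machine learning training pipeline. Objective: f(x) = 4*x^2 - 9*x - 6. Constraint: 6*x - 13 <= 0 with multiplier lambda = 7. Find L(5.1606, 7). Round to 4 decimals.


Step 1: Evaluate f(x).
f(5.1606) = 4*5.1606^2 - 9*5.1606 - 6 = 54.0818
Step 2: Evaluate g(x).
g(5.1606) = 6*5.1606 - 13 = 17.9636
Step 3: Compute Lagrangian.
L = 54.0818 + 7*17.9636 = 179.827


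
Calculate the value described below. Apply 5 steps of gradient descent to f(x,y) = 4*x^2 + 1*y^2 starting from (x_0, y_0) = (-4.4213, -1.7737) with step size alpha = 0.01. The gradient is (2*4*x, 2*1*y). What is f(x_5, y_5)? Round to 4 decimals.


Gradient descent on f(x,y) = 4*x^2 + 1*y^2.
Starting point: (-4.4213, -1.7737), alpha = 0.01
Step 1: grad_x = 2*4*-4.4213 = -35.3704, grad_y = 2*1*-1.7737 = -3.5474
  x_1 = -4.4213 - 0.01*-35.3704 = -4.0676
  y_1 = -1.7737 - 0.01*-3.5474 = -1.7382
Step 2: grad_x = 2*4*-4.0676 = -32.5408, grad_y = 2*1*-1.7382 = -3.4765
  x_2 = -4.0676 - 0.01*-32.5408 = -3.7422
  y_2 = -1.7382 - 0.01*-3.4765 = -1.7035
Step 3: grad_x = 2*4*-3.7422 = -29.9375, grad_y = 2*1*-1.7035 = -3.4069
  x_3 = -3.7422 - 0.01*-29.9375 = -3.4428
  y_3 = -1.7035 - 0.01*-3.4069 = -1.6694
Step 4: grad_x = 2*4*-3.4428 = -27.5425, grad_y = 2*1*-1.6694 = -3.3388
  x_4 = -3.4428 - 0.01*-27.5425 = -3.1674
  y_4 = -1.6694 - 0.01*-3.3388 = -1.636
Step 5: grad_x = 2*4*-3.1674 = -25.3391, grad_y = 2*1*-1.636 = -3.272
  x_5 = -3.1674 - 0.01*-25.3391 = -2.914
  y_5 = -1.636 - 0.01*-3.272 = -1.6033
f(-2.914, -1.6033) = 4*(-2.914)^2 + 1*(-1.6033)^2 = 36.536
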